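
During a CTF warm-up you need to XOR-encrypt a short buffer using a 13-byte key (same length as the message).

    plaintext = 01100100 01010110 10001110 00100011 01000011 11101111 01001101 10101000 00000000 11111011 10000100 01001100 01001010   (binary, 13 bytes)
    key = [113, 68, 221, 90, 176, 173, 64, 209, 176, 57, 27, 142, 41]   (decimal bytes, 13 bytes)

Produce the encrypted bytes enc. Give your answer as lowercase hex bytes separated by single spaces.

15 12 53 79 f3 42 0d 79 b0 c2 9f c2 63

01100100 xor 01110001 = 00010101
01010110 xor 01000100 = 00010010
10001110 xor 11011101 = 01010011
00100011 xor 01011010 = 01111001
01000011 xor 10110000 = 11110011
11101111 xor 10101101 = 01000010
01001101 xor 01000000 = 00001101
10101000 xor 11010001 = 01111001
00000000 xor 10110000 = 10110000
11111011 xor 00111001 = 11000010
10000100 xor 00011011 = 10011111
01001100 xor 10001110 = 11000010
01001010 xor 00101001 = 01100011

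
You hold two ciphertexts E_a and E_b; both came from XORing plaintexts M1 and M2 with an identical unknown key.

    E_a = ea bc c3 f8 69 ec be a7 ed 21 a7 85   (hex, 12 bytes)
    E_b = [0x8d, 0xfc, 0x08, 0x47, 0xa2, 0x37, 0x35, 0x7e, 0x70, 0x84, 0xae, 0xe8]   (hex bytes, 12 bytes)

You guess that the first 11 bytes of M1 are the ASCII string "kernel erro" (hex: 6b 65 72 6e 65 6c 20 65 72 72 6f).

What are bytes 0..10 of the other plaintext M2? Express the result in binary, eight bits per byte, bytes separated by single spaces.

00001100 00100101 10111001 11010001 10101110 10110111 10101011 10111100 11101111 11010111 01100110

First, E_a ⊕ E_b = (M1 ⊕ K) ⊕ (M2 ⊕ K) = M1 ⊕ M2, so the key drops out. Then M2 = (M1 ⊕ M2) ⊕ M1 over the first 11 bytes.
byte 0: (ea xor 8d) xor 6b = 67 xor 6b = 0c
byte 1: (bc xor fc) xor 65 = 40 xor 65 = 25
byte 2: (c3 xor 08) xor 72 = cb xor 72 = b9
byte 3: (f8 xor 47) xor 6e = bf xor 6e = d1
byte 4: (69 xor a2) xor 65 = cb xor 65 = ae
byte 5: (ec xor 37) xor 6c = db xor 6c = b7
byte 6: (be xor 35) xor 20 = 8b xor 20 = ab
byte 7: (a7 xor 7e) xor 65 = d9 xor 65 = bc
byte 8: (ed xor 70) xor 72 = 9d xor 72 = ef
byte 9: (21 xor 84) xor 72 = a5 xor 72 = d7
byte 10: (a7 xor ae) xor 6f = 09 xor 6f = 66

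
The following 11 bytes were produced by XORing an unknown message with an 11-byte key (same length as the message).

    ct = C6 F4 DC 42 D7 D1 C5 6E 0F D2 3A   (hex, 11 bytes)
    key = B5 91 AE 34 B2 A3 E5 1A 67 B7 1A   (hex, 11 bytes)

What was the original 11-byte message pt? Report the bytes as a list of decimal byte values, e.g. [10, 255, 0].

c6 ⊕ b5 = 73
f4 ⊕ 91 = 65
dc ⊕ ae = 72
42 ⊕ 34 = 76
d7 ⊕ b2 = 65
d1 ⊕ a3 = 72
c5 ⊕ e5 = 20
6e ⊕ 1a = 74
0f ⊕ 67 = 68
d2 ⊕ b7 = 65
3a ⊕ 1a = 20

[115, 101, 114, 118, 101, 114, 32, 116, 104, 101, 32]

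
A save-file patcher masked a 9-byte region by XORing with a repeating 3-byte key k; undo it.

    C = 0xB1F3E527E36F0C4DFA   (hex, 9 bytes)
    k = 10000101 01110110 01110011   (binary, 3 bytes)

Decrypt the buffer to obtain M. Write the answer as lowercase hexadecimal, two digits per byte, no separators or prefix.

348596a2951c893b89

The 3-byte key repeats, so the effective keystream is 85 76 73 85 76 73 85 76 73.
byte 0: 10110001 ⊕ 10000101 = 00110100
byte 1: 11110011 ⊕ 01110110 = 10000101
byte 2: 11100101 ⊕ 01110011 = 10010110
byte 3: 00100111 ⊕ 10000101 = 10100010
byte 4: 11100011 ⊕ 01110110 = 10010101
byte 5: 01101111 ⊕ 01110011 = 00011100
byte 6: 00001100 ⊕ 10000101 = 10001001
byte 7: 01001101 ⊕ 01110110 = 00111011
byte 8: 11111010 ⊕ 01110011 = 10001001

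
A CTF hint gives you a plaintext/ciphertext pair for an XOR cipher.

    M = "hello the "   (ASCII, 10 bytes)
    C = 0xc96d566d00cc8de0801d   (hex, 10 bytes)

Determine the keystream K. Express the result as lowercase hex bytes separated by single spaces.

a1 08 3a 01 6f ec f9 88 e5 3d

Since C = M ⊕ K, XORing both sides with M gives K = M ⊕ C.
68 XOR c9 = a1
65 XOR 6d = 08
6c XOR 56 = 3a
6c XOR 6d = 01
6f XOR 00 = 6f
20 XOR cc = ec
74 XOR 8d = f9
68 XOR e0 = 88
65 XOR 80 = e5
20 XOR 1d = 3d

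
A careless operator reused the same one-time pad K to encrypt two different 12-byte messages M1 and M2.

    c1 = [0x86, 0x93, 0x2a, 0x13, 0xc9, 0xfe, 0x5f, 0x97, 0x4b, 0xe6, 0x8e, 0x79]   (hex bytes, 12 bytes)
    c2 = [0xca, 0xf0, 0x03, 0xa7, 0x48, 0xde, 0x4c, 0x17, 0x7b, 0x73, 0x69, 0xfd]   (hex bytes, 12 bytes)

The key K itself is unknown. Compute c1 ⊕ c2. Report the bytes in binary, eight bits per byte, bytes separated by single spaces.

c1 ⊕ c2 = (M1 ⊕ K) ⊕ (M2 ⊕ K) = M1 ⊕ M2 — the shared key cancels under XOR.
134 XOR 202 =  76
147 XOR 240 =  99
 42 XOR   3 =  41
 19 XOR 167 = 180
201 XOR  72 = 129
254 XOR 222 =  32
 95 XOR  76 =  19
151 XOR  23 = 128
 75 XOR 123 =  48
230 XOR 115 = 149
142 XOR 105 = 231
121 XOR 253 = 132

01001100 01100011 00101001 10110100 10000001 00100000 00010011 10000000 00110000 10010101 11100111 10000100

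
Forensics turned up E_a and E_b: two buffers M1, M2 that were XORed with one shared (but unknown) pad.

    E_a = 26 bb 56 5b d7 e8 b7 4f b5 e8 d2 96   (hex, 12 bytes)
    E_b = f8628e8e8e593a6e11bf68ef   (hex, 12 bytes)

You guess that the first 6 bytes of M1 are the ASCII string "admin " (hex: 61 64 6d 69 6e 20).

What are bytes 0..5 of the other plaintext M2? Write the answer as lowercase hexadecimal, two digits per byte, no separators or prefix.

First, E_a ⊕ E_b = (M1 ⊕ K) ⊕ (M2 ⊕ K) = M1 ⊕ M2, so the key drops out. Then M2 = (M1 ⊕ M2) ⊕ M1 over the first 6 bytes.
byte 0: (26 XOR f8) XOR 61 = de XOR 61 = bf
byte 1: (bb XOR 62) XOR 64 = d9 XOR 64 = bd
byte 2: (56 XOR 8e) XOR 6d = d8 XOR 6d = b5
byte 3: (5b XOR 8e) XOR 69 = d5 XOR 69 = bc
byte 4: (d7 XOR 8e) XOR 6e = 59 XOR 6e = 37
byte 5: (e8 XOR 59) XOR 20 = b1 XOR 20 = 91

bfbdb5bc3791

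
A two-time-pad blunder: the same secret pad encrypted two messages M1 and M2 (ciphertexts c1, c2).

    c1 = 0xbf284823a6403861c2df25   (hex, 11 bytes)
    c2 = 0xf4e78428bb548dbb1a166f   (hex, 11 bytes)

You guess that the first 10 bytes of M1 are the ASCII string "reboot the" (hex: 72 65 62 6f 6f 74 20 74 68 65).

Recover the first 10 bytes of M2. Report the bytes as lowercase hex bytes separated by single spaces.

First, c1 ⊕ c2 = (M1 ⊕ K) ⊕ (M2 ⊕ K) = M1 ⊕ M2, so the key drops out. Then M2 = (M1 ⊕ M2) ⊕ M1 over the first 10 bytes.
byte 0: (bf xor f4) xor 72 = 4b xor 72 = 39
byte 1: (28 xor e7) xor 65 = cf xor 65 = aa
byte 2: (48 xor 84) xor 62 = cc xor 62 = ae
byte 3: (23 xor 28) xor 6f = 0b xor 6f = 64
byte 4: (a6 xor bb) xor 6f = 1d xor 6f = 72
byte 5: (40 xor 54) xor 74 = 14 xor 74 = 60
byte 6: (38 xor 8d) xor 20 = b5 xor 20 = 95
byte 7: (61 xor bb) xor 74 = da xor 74 = ae
byte 8: (c2 xor 1a) xor 68 = d8 xor 68 = b0
byte 9: (df xor 16) xor 65 = c9 xor 65 = ac

39 aa ae 64 72 60 95 ae b0 ac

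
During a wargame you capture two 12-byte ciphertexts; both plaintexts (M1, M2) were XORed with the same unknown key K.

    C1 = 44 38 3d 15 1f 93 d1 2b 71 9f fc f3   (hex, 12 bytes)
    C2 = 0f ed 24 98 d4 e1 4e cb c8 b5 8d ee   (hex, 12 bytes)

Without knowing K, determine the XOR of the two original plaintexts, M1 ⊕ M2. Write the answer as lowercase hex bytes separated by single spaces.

C1 ⊕ C2 = (M1 ⊕ K) ⊕ (M2 ⊕ K) = M1 ⊕ M2 — the shared key cancels under XOR.
byte 0: 01000100 ^ 00001111 = 01001011
byte 1: 00111000 ^ 11101101 = 11010101
byte 2: 00111101 ^ 00100100 = 00011001
byte 3: 00010101 ^ 10011000 = 10001101
byte 4: 00011111 ^ 11010100 = 11001011
byte 5: 10010011 ^ 11100001 = 01110010
byte 6: 11010001 ^ 01001110 = 10011111
byte 7: 00101011 ^ 11001011 = 11100000
byte 8: 01110001 ^ 11001000 = 10111001
byte 9: 10011111 ^ 10110101 = 00101010
byte 10: 11111100 ^ 10001101 = 01110001
byte 11: 11110011 ^ 11101110 = 00011101

4b d5 19 8d cb 72 9f e0 b9 2a 71 1d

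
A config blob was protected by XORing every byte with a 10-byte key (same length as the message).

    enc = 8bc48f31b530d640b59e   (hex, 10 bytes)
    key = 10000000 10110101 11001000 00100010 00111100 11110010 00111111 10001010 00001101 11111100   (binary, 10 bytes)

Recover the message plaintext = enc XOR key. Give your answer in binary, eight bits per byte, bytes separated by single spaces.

XOR is its own inverse, so applying the key byte-wise gives the result directly.
byte 0: 8b ^ 80 = 0b
byte 1: c4 ^ b5 = 71
byte 2: 8f ^ c8 = 47
byte 3: 31 ^ 22 = 13
byte 4: b5 ^ 3c = 89
byte 5: 30 ^ f2 = c2
byte 6: d6 ^ 3f = e9
byte 7: 40 ^ 8a = ca
byte 8: b5 ^ 0d = b8
byte 9: 9e ^ fc = 62

00001011 01110001 01000111 00010011 10001001 11000010 11101001 11001010 10111000 01100010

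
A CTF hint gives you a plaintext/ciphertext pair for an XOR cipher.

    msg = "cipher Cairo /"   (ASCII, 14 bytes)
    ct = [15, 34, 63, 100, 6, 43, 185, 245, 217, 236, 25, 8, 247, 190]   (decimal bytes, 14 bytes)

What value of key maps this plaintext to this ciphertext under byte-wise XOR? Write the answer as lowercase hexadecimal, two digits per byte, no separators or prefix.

6c4b4f0c635999b6b8856b67d791

Since ct = msg ⊕ key, XORing both sides with msg gives key = msg ⊕ ct.
63 xor 0f = 6c
69 xor 22 = 4b
70 xor 3f = 4f
68 xor 64 = 0c
65 xor 06 = 63
72 xor 2b = 59
20 xor b9 = 99
43 xor f5 = b6
61 xor d9 = b8
69 xor ec = 85
72 xor 19 = 6b
6f xor 08 = 67
20 xor f7 = d7
2f xor be = 91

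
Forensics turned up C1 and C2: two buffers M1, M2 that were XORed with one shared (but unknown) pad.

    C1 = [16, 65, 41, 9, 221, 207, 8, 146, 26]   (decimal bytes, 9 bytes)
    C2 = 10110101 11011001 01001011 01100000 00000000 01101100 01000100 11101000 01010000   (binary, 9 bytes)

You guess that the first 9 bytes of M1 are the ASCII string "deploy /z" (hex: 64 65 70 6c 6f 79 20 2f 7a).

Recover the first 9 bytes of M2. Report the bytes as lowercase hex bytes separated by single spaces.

c1 fd 12 05 b2 da 6c 55 30

First, C1 ⊕ C2 = (M1 ⊕ K) ⊕ (M2 ⊕ K) = M1 ⊕ M2, so the key drops out. Then M2 = (M1 ⊕ M2) ⊕ M1 over the first 9 bytes.
byte 0: (10 ^ b5) ^ 64 = a5 ^ 64 = c1
byte 1: (41 ^ d9) ^ 65 = 98 ^ 65 = fd
byte 2: (29 ^ 4b) ^ 70 = 62 ^ 70 = 12
byte 3: (09 ^ 60) ^ 6c = 69 ^ 6c = 05
byte 4: (dd ^ 00) ^ 6f = dd ^ 6f = b2
byte 5: (cf ^ 6c) ^ 79 = a3 ^ 79 = da
byte 6: (08 ^ 44) ^ 20 = 4c ^ 20 = 6c
byte 7: (92 ^ e8) ^ 2f = 7a ^ 2f = 55
byte 8: (1a ^ 50) ^ 7a = 4a ^ 7a = 30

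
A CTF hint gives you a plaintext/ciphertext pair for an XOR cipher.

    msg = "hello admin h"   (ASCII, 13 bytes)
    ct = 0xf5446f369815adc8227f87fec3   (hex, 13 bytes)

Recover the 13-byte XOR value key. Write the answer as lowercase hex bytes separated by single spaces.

Since ct = msg ⊕ key, XORing both sides with msg gives key = msg ⊕ ct.
68 xor f5 = 9d
65 xor 44 = 21
6c xor 6f = 03
6c xor 36 = 5a
6f xor 98 = f7
20 xor 15 = 35
61 xor ad = cc
64 xor c8 = ac
6d xor 22 = 4f
69 xor 7f = 16
6e xor 87 = e9
20 xor fe = de
68 xor c3 = ab

9d 21 03 5a f7 35 cc ac 4f 16 e9 de ab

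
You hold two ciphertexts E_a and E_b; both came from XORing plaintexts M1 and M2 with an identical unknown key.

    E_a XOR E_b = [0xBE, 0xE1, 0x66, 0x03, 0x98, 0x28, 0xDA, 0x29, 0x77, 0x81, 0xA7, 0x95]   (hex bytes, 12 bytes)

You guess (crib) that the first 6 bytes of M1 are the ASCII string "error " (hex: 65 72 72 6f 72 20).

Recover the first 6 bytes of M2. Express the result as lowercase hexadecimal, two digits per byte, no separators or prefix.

db93146cea08

Since E_a ⊕ E_b = M1 ⊕ M2, XORing with the guessed M1 bytes yields the corresponding M2 bytes: M2 = (E_a ⊕ E_b) ⊕ M1.
10111110 xor 01100101 = 11011011
11100001 xor 01110010 = 10010011
01100110 xor 01110010 = 00010100
00000011 xor 01101111 = 01101100
10011000 xor 01110010 = 11101010
00101000 xor 00100000 = 00001000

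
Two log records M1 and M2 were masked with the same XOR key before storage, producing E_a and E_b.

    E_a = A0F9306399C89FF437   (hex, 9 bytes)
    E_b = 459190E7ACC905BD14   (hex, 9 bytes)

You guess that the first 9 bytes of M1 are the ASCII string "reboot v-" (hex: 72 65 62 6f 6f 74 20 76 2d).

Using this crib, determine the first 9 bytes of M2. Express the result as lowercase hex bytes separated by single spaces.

First, E_a ⊕ E_b = (M1 ⊕ K) ⊕ (M2 ⊕ K) = M1 ⊕ M2, so the key drops out. Then M2 = (M1 ⊕ M2) ⊕ M1 over the first 9 bytes.
byte 0: (a0 ^ 45) ^ 72 = e5 ^ 72 = 97
byte 1: (f9 ^ 91) ^ 65 = 68 ^ 65 = 0d
byte 2: (30 ^ 90) ^ 62 = a0 ^ 62 = c2
byte 3: (63 ^ e7) ^ 6f = 84 ^ 6f = eb
byte 4: (99 ^ ac) ^ 6f = 35 ^ 6f = 5a
byte 5: (c8 ^ c9) ^ 74 = 01 ^ 74 = 75
byte 6: (9f ^ 05) ^ 20 = 9a ^ 20 = ba
byte 7: (f4 ^ bd) ^ 76 = 49 ^ 76 = 3f
byte 8: (37 ^ 14) ^ 2d = 23 ^ 2d = 0e

97 0d c2 eb 5a 75 ba 3f 0e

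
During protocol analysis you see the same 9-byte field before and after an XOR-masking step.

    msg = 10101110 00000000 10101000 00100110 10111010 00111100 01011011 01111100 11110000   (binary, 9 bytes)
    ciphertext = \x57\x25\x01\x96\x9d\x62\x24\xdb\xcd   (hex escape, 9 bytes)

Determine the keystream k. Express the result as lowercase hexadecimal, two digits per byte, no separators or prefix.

f925a9b0275e7fa73d

Since ciphertext = msg ⊕ k, XORing both sides with msg gives k = msg ⊕ ciphertext.
174 ^  87 = 249
  0 ^  37 =  37
168 ^   1 = 169
 38 ^ 150 = 176
186 ^ 157 =  39
 60 ^  98 =  94
 91 ^  36 = 127
124 ^ 219 = 167
240 ^ 205 =  61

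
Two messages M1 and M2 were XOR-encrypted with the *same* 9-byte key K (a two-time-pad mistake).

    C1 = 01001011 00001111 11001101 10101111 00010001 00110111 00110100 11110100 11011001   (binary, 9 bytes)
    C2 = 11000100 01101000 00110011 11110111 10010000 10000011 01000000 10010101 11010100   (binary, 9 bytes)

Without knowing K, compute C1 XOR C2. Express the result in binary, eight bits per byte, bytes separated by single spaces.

10001111 01100111 11111110 01011000 10000001 10110100 01110100 01100001 00001101

C1 ⊕ C2 = (M1 ⊕ K) ⊕ (M2 ⊕ K) = M1 ⊕ M2 — the shared key cancels under XOR.
4b xor c4 = 8f
0f xor 68 = 67
cd xor 33 = fe
af xor f7 = 58
11 xor 90 = 81
37 xor 83 = b4
34 xor 40 = 74
f4 xor 95 = 61
d9 xor d4 = 0d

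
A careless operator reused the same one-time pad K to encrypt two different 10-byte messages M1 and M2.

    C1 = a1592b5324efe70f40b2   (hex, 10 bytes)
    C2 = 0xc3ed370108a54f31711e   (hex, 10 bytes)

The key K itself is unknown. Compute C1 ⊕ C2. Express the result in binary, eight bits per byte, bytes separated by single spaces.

C1 ⊕ C2 = (M1 ⊕ K) ⊕ (M2 ⊕ K) = M1 ⊕ M2 — the shared key cancels under XOR.
byte 0: a1 ⊕ c3 = 62
byte 1: 59 ⊕ ed = b4
byte 2: 2b ⊕ 37 = 1c
byte 3: 53 ⊕ 01 = 52
byte 4: 24 ⊕ 08 = 2c
byte 5: ef ⊕ a5 = 4a
byte 6: e7 ⊕ 4f = a8
byte 7: 0f ⊕ 31 = 3e
byte 8: 40 ⊕ 71 = 31
byte 9: b2 ⊕ 1e = ac

01100010 10110100 00011100 01010010 00101100 01001010 10101000 00111110 00110001 10101100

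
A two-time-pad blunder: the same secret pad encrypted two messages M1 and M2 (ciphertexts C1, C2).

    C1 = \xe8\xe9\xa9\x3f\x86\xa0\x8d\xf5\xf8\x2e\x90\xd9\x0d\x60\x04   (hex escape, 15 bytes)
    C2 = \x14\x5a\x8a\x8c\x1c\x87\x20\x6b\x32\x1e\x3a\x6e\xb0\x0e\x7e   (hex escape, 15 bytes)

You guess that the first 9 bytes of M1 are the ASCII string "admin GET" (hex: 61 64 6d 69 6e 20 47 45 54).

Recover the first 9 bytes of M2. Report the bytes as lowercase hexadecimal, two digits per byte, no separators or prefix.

9dd74edaf407eadb9e

First, C1 ⊕ C2 = (M1 ⊕ K) ⊕ (M2 ⊕ K) = M1 ⊕ M2, so the key drops out. Then M2 = (M1 ⊕ M2) ⊕ M1 over the first 9 bytes.
byte 0: (e8 xor 14) xor 61 = fc xor 61 = 9d
byte 1: (e9 xor 5a) xor 64 = b3 xor 64 = d7
byte 2: (a9 xor 8a) xor 6d = 23 xor 6d = 4e
byte 3: (3f xor 8c) xor 69 = b3 xor 69 = da
byte 4: (86 xor 1c) xor 6e = 9a xor 6e = f4
byte 5: (a0 xor 87) xor 20 = 27 xor 20 = 07
byte 6: (8d xor 20) xor 47 = ad xor 47 = ea
byte 7: (f5 xor 6b) xor 45 = 9e xor 45 = db
byte 8: (f8 xor 32) xor 54 = ca xor 54 = 9e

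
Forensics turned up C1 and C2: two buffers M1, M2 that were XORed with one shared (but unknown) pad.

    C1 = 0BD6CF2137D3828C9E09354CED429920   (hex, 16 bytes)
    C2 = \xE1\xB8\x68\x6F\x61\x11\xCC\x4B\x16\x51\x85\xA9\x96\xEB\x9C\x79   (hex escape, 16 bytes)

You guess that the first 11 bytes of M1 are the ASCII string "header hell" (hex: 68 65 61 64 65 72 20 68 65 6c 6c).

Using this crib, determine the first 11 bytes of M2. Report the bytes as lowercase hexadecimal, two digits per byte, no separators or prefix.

820bc62a33b06eafed34dc

First, C1 ⊕ C2 = (M1 ⊕ K) ⊕ (M2 ⊕ K) = M1 ⊕ M2, so the key drops out. Then M2 = (M1 ⊕ M2) ⊕ M1 over the first 11 bytes.
byte 0: (0b ⊕ e1) ⊕ 68 = ea ⊕ 68 = 82
byte 1: (d6 ⊕ b8) ⊕ 65 = 6e ⊕ 65 = 0b
byte 2: (cf ⊕ 68) ⊕ 61 = a7 ⊕ 61 = c6
byte 3: (21 ⊕ 6f) ⊕ 64 = 4e ⊕ 64 = 2a
byte 4: (37 ⊕ 61) ⊕ 65 = 56 ⊕ 65 = 33
byte 5: (d3 ⊕ 11) ⊕ 72 = c2 ⊕ 72 = b0
byte 6: (82 ⊕ cc) ⊕ 20 = 4e ⊕ 20 = 6e
byte 7: (8c ⊕ 4b) ⊕ 68 = c7 ⊕ 68 = af
byte 8: (9e ⊕ 16) ⊕ 65 = 88 ⊕ 65 = ed
byte 9: (09 ⊕ 51) ⊕ 6c = 58 ⊕ 6c = 34
byte 10: (35 ⊕ 85) ⊕ 6c = b0 ⊕ 6c = dc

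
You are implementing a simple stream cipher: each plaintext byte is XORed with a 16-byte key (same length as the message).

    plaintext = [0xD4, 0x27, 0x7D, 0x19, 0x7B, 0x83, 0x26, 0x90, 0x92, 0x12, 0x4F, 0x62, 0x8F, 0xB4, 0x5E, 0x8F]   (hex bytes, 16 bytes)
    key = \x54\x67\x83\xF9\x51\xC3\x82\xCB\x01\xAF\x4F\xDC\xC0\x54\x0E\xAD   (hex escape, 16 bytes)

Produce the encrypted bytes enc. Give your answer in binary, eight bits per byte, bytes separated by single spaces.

11010100 ⊕ 01010100 = 10000000
00100111 ⊕ 01100111 = 01000000
01111101 ⊕ 10000011 = 11111110
00011001 ⊕ 11111001 = 11100000
01111011 ⊕ 01010001 = 00101010
10000011 ⊕ 11000011 = 01000000
00100110 ⊕ 10000010 = 10100100
10010000 ⊕ 11001011 = 01011011
10010010 ⊕ 00000001 = 10010011
00010010 ⊕ 10101111 = 10111101
01001111 ⊕ 01001111 = 00000000
01100010 ⊕ 11011100 = 10111110
10001111 ⊕ 11000000 = 01001111
10110100 ⊕ 01010100 = 11100000
01011110 ⊕ 00001110 = 01010000
10001111 ⊕ 10101101 = 00100010

10000000 01000000 11111110 11100000 00101010 01000000 10100100 01011011 10010011 10111101 00000000 10111110 01001111 11100000 01010000 00100010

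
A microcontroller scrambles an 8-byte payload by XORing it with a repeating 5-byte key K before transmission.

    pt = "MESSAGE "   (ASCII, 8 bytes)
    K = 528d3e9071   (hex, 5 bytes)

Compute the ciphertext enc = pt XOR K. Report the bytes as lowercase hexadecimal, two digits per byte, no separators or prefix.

1fc86dc33015c81e

The 5-byte key repeats, so the effective keystream is 52 8d 3e 90 71 52 8d 3e.
byte 0: 4d XOR 52 = 1f
byte 1: 45 XOR 8d = c8
byte 2: 53 XOR 3e = 6d
byte 3: 53 XOR 90 = c3
byte 4: 41 XOR 71 = 30
byte 5: 47 XOR 52 = 15
byte 6: 45 XOR 8d = c8
byte 7: 20 XOR 3e = 1e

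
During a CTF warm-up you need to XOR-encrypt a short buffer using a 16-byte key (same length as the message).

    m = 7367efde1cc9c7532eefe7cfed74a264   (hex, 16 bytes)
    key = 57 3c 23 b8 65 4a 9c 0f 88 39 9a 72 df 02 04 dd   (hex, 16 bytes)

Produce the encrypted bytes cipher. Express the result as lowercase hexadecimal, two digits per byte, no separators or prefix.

115 xor  87 =  36
103 xor  60 =  91
239 xor  35 = 204
222 xor 184 = 102
 28 xor 101 = 121
201 xor  74 = 131
199 xor 156 =  91
 83 xor  15 =  92
 46 xor 136 = 166
239 xor  57 = 214
231 xor 154 = 125
207 xor 114 = 189
237 xor 223 =  50
116 xor   2 = 118
162 xor   4 = 166
100 xor 221 = 185

245bcc6679835b5ca6d67dbd3276a6b9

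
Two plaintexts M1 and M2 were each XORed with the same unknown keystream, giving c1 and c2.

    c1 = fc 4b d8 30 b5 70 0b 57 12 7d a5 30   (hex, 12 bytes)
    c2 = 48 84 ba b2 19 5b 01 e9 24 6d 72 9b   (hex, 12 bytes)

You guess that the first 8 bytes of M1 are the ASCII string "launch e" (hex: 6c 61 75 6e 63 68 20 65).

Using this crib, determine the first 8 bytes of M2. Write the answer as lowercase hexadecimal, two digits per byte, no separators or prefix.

First, c1 ⊕ c2 = (M1 ⊕ K) ⊕ (M2 ⊕ K) = M1 ⊕ M2, so the key drops out. Then M2 = (M1 ⊕ M2) ⊕ M1 over the first 8 bytes.
byte 0: (fc xor 48) xor 6c = b4 xor 6c = d8
byte 1: (4b xor 84) xor 61 = cf xor 61 = ae
byte 2: (d8 xor ba) xor 75 = 62 xor 75 = 17
byte 3: (30 xor b2) xor 6e = 82 xor 6e = ec
byte 4: (b5 xor 19) xor 63 = ac xor 63 = cf
byte 5: (70 xor 5b) xor 68 = 2b xor 68 = 43
byte 6: (0b xor 01) xor 20 = 0a xor 20 = 2a
byte 7: (57 xor e9) xor 65 = be xor 65 = db

d8ae17eccf432adb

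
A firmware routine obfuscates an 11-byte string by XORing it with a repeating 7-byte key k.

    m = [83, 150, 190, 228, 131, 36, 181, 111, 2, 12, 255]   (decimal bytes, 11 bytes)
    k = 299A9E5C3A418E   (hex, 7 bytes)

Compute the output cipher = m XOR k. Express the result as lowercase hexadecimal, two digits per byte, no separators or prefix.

7a0c20b8b9653b469892a3

The 7-byte key repeats, so the effective keystream is 29 9a 9e 5c 3a 41 8e 29 9a 9e 5c.
byte 0:  83 ⊕  41 = 122
byte 1: 150 ⊕ 154 =  12
byte 2: 190 ⊕ 158 =  32
byte 3: 228 ⊕  92 = 184
byte 4: 131 ⊕  58 = 185
byte 5:  36 ⊕  65 = 101
byte 6: 181 ⊕ 142 =  59
byte 7: 111 ⊕  41 =  70
byte 8:   2 ⊕ 154 = 152
byte 9:  12 ⊕ 158 = 146
byte 10: 255 ⊕  92 = 163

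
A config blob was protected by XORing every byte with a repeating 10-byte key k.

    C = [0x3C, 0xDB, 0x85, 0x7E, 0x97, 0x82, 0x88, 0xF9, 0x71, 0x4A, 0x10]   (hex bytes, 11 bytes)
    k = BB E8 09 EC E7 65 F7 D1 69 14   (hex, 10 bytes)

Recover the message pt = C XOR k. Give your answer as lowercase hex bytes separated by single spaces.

The 10-byte key repeats, so the effective keystream is bb e8 09 ec e7 65 f7 d1 69 14 bb.
byte 0: 3c xor bb = 87
byte 1: db xor e8 = 33
byte 2: 85 xor 09 = 8c
byte 3: 7e xor ec = 92
byte 4: 97 xor e7 = 70
byte 5: 82 xor 65 = e7
byte 6: 88 xor f7 = 7f
byte 7: f9 xor d1 = 28
byte 8: 71 xor 69 = 18
byte 9: 4a xor 14 = 5e
byte 10: 10 xor bb = ab

87 33 8c 92 70 e7 7f 28 18 5e ab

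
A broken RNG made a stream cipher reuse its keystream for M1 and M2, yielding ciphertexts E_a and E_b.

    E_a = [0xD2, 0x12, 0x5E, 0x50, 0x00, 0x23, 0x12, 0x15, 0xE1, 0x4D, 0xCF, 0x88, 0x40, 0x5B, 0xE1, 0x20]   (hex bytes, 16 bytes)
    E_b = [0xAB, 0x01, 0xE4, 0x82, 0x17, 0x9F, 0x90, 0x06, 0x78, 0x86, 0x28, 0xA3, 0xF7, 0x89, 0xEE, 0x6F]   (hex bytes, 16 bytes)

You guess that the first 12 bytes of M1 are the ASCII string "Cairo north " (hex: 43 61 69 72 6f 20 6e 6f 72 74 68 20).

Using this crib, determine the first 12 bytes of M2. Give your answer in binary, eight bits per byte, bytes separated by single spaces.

00111010 01110010 11010011 10100000 01111000 10011100 11101100 01111100 11101011 10111111 10001111 00001011

First, E_a ⊕ E_b = (M1 ⊕ K) ⊕ (M2 ⊕ K) = M1 ⊕ M2, so the key drops out. Then M2 = (M1 ⊕ M2) ⊕ M1 over the first 12 bytes.
byte 0: (d2 xor ab) xor 43 = 79 xor 43 = 3a
byte 1: (12 xor 01) xor 61 = 13 xor 61 = 72
byte 2: (5e xor e4) xor 69 = ba xor 69 = d3
byte 3: (50 xor 82) xor 72 = d2 xor 72 = a0
byte 4: (00 xor 17) xor 6f = 17 xor 6f = 78
byte 5: (23 xor 9f) xor 20 = bc xor 20 = 9c
byte 6: (12 xor 90) xor 6e = 82 xor 6e = ec
byte 7: (15 xor 06) xor 6f = 13 xor 6f = 7c
byte 8: (e1 xor 78) xor 72 = 99 xor 72 = eb
byte 9: (4d xor 86) xor 74 = cb xor 74 = bf
byte 10: (cf xor 28) xor 68 = e7 xor 68 = 8f
byte 11: (88 xor a3) xor 20 = 2b xor 20 = 0b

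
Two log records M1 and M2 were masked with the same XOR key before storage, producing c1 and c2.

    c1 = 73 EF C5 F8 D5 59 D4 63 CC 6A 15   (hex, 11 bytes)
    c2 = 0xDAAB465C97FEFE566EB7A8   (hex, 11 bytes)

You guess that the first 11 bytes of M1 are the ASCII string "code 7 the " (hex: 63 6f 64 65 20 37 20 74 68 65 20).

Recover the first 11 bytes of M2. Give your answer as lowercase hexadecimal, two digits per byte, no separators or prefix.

First, c1 ⊕ c2 = (M1 ⊕ K) ⊕ (M2 ⊕ K) = M1 ⊕ M2, so the key drops out. Then M2 = (M1 ⊕ M2) ⊕ M1 over the first 11 bytes.
byte 0: (73 ⊕ da) ⊕ 63 = a9 ⊕ 63 = ca
byte 1: (ef ⊕ ab) ⊕ 6f = 44 ⊕ 6f = 2b
byte 2: (c5 ⊕ 46) ⊕ 64 = 83 ⊕ 64 = e7
byte 3: (f8 ⊕ 5c) ⊕ 65 = a4 ⊕ 65 = c1
byte 4: (d5 ⊕ 97) ⊕ 20 = 42 ⊕ 20 = 62
byte 5: (59 ⊕ fe) ⊕ 37 = a7 ⊕ 37 = 90
byte 6: (d4 ⊕ fe) ⊕ 20 = 2a ⊕ 20 = 0a
byte 7: (63 ⊕ 56) ⊕ 74 = 35 ⊕ 74 = 41
byte 8: (cc ⊕ 6e) ⊕ 68 = a2 ⊕ 68 = ca
byte 9: (6a ⊕ b7) ⊕ 65 = dd ⊕ 65 = b8
byte 10: (15 ⊕ a8) ⊕ 20 = bd ⊕ 20 = 9d

ca2be7c162900a41cab89d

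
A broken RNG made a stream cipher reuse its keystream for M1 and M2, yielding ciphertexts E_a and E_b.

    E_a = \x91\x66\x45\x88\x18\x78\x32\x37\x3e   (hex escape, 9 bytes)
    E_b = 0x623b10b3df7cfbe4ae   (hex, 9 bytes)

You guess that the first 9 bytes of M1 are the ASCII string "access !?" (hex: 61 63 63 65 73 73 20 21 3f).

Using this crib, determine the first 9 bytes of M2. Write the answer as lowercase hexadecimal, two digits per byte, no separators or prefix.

First, E_a ⊕ E_b = (M1 ⊕ K) ⊕ (M2 ⊕ K) = M1 ⊕ M2, so the key drops out. Then M2 = (M1 ⊕ M2) ⊕ M1 over the first 9 bytes.
byte 0: (91 xor 62) xor 61 = f3 xor 61 = 92
byte 1: (66 xor 3b) xor 63 = 5d xor 63 = 3e
byte 2: (45 xor 10) xor 63 = 55 xor 63 = 36
byte 3: (88 xor b3) xor 65 = 3b xor 65 = 5e
byte 4: (18 xor df) xor 73 = c7 xor 73 = b4
byte 5: (78 xor 7c) xor 73 = 04 xor 73 = 77
byte 6: (32 xor fb) xor 20 = c9 xor 20 = e9
byte 7: (37 xor e4) xor 21 = d3 xor 21 = f2
byte 8: (3e xor ae) xor 3f = 90 xor 3f = af

923e365eb477e9f2af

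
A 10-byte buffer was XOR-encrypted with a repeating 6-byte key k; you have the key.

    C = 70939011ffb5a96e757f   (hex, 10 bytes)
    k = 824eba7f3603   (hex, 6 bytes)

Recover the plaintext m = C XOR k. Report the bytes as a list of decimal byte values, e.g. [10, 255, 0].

The 6-byte key repeats, so the effective keystream is 82 4e ba 7f 36 03 82 4e ba 7f.
byte 0: 70 XOR 82 = f2
byte 1: 93 XOR 4e = dd
byte 2: 90 XOR ba = 2a
byte 3: 11 XOR 7f = 6e
byte 4: ff XOR 36 = c9
byte 5: b5 XOR 03 = b6
byte 6: a9 XOR 82 = 2b
byte 7: 6e XOR 4e = 20
byte 8: 75 XOR ba = cf
byte 9: 7f XOR 7f = 00

[242, 221, 42, 110, 201, 182, 43, 32, 207, 0]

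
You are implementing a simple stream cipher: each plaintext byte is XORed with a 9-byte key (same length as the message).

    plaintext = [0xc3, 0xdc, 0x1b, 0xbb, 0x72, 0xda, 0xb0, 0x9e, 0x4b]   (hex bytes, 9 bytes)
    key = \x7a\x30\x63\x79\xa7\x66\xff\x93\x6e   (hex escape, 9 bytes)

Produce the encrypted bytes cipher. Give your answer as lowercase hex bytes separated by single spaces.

b9 ec 78 c2 d5 bc 4f 0d 25

XOR is its own inverse, so applying the key byte-wise gives the result directly.
c3 ^ 7a = b9
dc ^ 30 = ec
1b ^ 63 = 78
bb ^ 79 = c2
72 ^ a7 = d5
da ^ 66 = bc
b0 ^ ff = 4f
9e ^ 93 = 0d
4b ^ 6e = 25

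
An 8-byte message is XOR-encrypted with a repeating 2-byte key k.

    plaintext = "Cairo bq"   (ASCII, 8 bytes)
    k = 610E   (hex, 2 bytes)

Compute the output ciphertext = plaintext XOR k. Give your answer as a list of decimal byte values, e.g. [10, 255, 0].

The 2-byte key repeats, so the effective keystream is 61 0e 61 0e 61 0e 61 0e.
byte 0:  67 ⊕  97 =  34
byte 1:  97 ⊕  14 = 111
byte 2: 105 ⊕  97 =   8
byte 3: 114 ⊕  14 = 124
byte 4: 111 ⊕  97 =  14
byte 5:  32 ⊕  14 =  46
byte 6:  98 ⊕  97 =   3
byte 7: 113 ⊕  14 = 127

[34, 111, 8, 124, 14, 46, 3, 127]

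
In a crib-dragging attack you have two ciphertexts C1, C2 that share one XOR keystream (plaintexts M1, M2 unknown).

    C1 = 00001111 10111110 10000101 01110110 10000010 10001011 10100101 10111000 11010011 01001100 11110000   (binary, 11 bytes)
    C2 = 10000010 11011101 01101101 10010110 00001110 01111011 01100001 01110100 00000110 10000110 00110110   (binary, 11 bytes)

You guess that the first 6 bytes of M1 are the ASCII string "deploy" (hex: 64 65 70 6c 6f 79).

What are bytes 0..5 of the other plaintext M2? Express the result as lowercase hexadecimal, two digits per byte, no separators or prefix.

e906988ce389

First, C1 ⊕ C2 = (M1 ⊕ K) ⊕ (M2 ⊕ K) = M1 ⊕ M2, so the key drops out. Then M2 = (M1 ⊕ M2) ⊕ M1 over the first 6 bytes.
byte 0: (0f XOR 82) XOR 64 = 8d XOR 64 = e9
byte 1: (be XOR dd) XOR 65 = 63 XOR 65 = 06
byte 2: (85 XOR 6d) XOR 70 = e8 XOR 70 = 98
byte 3: (76 XOR 96) XOR 6c = e0 XOR 6c = 8c
byte 4: (82 XOR 0e) XOR 6f = 8c XOR 6f = e3
byte 5: (8b XOR 7b) XOR 79 = f0 XOR 79 = 89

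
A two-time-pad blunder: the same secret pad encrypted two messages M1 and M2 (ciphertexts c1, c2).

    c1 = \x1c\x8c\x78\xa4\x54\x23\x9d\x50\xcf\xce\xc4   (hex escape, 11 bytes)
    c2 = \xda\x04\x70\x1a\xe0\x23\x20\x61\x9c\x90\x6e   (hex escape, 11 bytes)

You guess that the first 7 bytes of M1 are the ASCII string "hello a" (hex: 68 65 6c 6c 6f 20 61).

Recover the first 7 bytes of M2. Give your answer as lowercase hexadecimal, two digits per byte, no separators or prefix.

First, c1 ⊕ c2 = (M1 ⊕ K) ⊕ (M2 ⊕ K) = M1 ⊕ M2, so the key drops out. Then M2 = (M1 ⊕ M2) ⊕ M1 over the first 7 bytes.
byte 0: (1c XOR da) XOR 68 = c6 XOR 68 = ae
byte 1: (8c XOR 04) XOR 65 = 88 XOR 65 = ed
byte 2: (78 XOR 70) XOR 6c = 08 XOR 6c = 64
byte 3: (a4 XOR 1a) XOR 6c = be XOR 6c = d2
byte 4: (54 XOR e0) XOR 6f = b4 XOR 6f = db
byte 5: (23 XOR 23) XOR 20 = 00 XOR 20 = 20
byte 6: (9d XOR 20) XOR 61 = bd XOR 61 = dc

aeed64d2db20dc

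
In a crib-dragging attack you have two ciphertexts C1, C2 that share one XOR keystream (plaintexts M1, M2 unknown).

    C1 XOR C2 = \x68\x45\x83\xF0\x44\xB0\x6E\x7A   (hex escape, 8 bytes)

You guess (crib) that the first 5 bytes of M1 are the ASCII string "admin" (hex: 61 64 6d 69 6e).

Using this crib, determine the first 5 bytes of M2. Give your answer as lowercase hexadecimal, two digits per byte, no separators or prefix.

0921ee992a

Since C1 ⊕ C2 = M1 ⊕ M2, XORing with the guessed M1 bytes yields the corresponding M2 bytes: M2 = (C1 ⊕ C2) ⊕ M1.
68 ^ 61 = 09
45 ^ 64 = 21
83 ^ 6d = ee
f0 ^ 69 = 99
44 ^ 6e = 2a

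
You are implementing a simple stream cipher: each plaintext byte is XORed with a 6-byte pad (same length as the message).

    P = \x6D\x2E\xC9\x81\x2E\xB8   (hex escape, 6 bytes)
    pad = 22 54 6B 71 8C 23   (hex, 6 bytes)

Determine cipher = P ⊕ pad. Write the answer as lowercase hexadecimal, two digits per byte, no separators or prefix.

4f7aa2f0a29b

XOR is its own inverse, so applying the key byte-wise gives the result directly.
01101101 xor 00100010 = 01001111
00101110 xor 01010100 = 01111010
11001001 xor 01101011 = 10100010
10000001 xor 01110001 = 11110000
00101110 xor 10001100 = 10100010
10111000 xor 00100011 = 10011011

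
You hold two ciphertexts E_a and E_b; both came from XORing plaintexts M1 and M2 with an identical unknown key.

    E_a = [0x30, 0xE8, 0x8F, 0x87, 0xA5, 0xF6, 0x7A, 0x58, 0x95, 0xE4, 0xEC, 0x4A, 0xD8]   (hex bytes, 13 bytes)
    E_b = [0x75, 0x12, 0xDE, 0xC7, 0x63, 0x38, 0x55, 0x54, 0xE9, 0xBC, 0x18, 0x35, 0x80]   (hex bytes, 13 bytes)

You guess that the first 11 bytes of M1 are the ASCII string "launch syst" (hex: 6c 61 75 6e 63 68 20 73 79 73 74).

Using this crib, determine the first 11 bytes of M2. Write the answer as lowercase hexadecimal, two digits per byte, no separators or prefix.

299b242ea5a60f7f052b80

First, E_a ⊕ E_b = (M1 ⊕ K) ⊕ (M2 ⊕ K) = M1 ⊕ M2, so the key drops out. Then M2 = (M1 ⊕ M2) ⊕ M1 over the first 11 bytes.
byte 0: (30 ^ 75) ^ 6c = 45 ^ 6c = 29
byte 1: (e8 ^ 12) ^ 61 = fa ^ 61 = 9b
byte 2: (8f ^ de) ^ 75 = 51 ^ 75 = 24
byte 3: (87 ^ c7) ^ 6e = 40 ^ 6e = 2e
byte 4: (a5 ^ 63) ^ 63 = c6 ^ 63 = a5
byte 5: (f6 ^ 38) ^ 68 = ce ^ 68 = a6
byte 6: (7a ^ 55) ^ 20 = 2f ^ 20 = 0f
byte 7: (58 ^ 54) ^ 73 = 0c ^ 73 = 7f
byte 8: (95 ^ e9) ^ 79 = 7c ^ 79 = 05
byte 9: (e4 ^ bc) ^ 73 = 58 ^ 73 = 2b
byte 10: (ec ^ 18) ^ 74 = f4 ^ 74 = 80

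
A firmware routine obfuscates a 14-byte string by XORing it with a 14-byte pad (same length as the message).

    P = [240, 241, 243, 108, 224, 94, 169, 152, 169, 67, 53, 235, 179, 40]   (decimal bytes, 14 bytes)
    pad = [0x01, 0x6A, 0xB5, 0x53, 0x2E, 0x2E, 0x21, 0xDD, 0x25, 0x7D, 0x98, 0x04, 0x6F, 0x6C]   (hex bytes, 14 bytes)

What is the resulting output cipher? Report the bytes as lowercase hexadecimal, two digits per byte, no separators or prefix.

byte 0: f0 xor 01 = f1
byte 1: f1 xor 6a = 9b
byte 2: f3 xor b5 = 46
byte 3: 6c xor 53 = 3f
byte 4: e0 xor 2e = ce
byte 5: 5e xor 2e = 70
byte 6: a9 xor 21 = 88
byte 7: 98 xor dd = 45
byte 8: a9 xor 25 = 8c
byte 9: 43 xor 7d = 3e
byte 10: 35 xor 98 = ad
byte 11: eb xor 04 = ef
byte 12: b3 xor 6f = dc
byte 13: 28 xor 6c = 44

f19b463fce7088458c3eadefdc44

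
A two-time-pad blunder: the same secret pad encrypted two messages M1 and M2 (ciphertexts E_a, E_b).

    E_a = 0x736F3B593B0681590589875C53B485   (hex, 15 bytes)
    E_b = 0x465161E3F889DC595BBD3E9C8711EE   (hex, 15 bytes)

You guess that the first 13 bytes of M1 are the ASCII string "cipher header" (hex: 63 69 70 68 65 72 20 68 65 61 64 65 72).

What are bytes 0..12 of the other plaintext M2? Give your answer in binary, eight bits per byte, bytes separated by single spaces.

First, E_a ⊕ E_b = (M1 ⊕ K) ⊕ (M2 ⊕ K) = M1 ⊕ M2, so the key drops out. Then M2 = (M1 ⊕ M2) ⊕ M1 over the first 13 bytes.
byte 0: (73 ^ 46) ^ 63 = 35 ^ 63 = 56
byte 1: (6f ^ 51) ^ 69 = 3e ^ 69 = 57
byte 2: (3b ^ 61) ^ 70 = 5a ^ 70 = 2a
byte 3: (59 ^ e3) ^ 68 = ba ^ 68 = d2
byte 4: (3b ^ f8) ^ 65 = c3 ^ 65 = a6
byte 5: (06 ^ 89) ^ 72 = 8f ^ 72 = fd
byte 6: (81 ^ dc) ^ 20 = 5d ^ 20 = 7d
byte 7: (59 ^ 59) ^ 68 = 00 ^ 68 = 68
byte 8: (05 ^ 5b) ^ 65 = 5e ^ 65 = 3b
byte 9: (89 ^ bd) ^ 61 = 34 ^ 61 = 55
byte 10: (87 ^ 3e) ^ 64 = b9 ^ 64 = dd
byte 11: (5c ^ 9c) ^ 65 = c0 ^ 65 = a5
byte 12: (53 ^ 87) ^ 72 = d4 ^ 72 = a6

01010110 01010111 00101010 11010010 10100110 11111101 01111101 01101000 00111011 01010101 11011101 10100101 10100110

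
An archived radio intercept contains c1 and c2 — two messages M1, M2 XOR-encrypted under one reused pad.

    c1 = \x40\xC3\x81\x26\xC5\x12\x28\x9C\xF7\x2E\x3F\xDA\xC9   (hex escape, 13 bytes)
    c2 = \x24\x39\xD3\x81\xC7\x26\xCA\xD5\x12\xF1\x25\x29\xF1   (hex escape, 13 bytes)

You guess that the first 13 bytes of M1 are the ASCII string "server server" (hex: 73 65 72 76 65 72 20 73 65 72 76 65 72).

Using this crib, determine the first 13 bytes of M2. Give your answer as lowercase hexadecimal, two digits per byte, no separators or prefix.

179f20d16746c23a80ad6c964a

First, c1 ⊕ c2 = (M1 ⊕ K) ⊕ (M2 ⊕ K) = M1 ⊕ M2, so the key drops out. Then M2 = (M1 ⊕ M2) ⊕ M1 over the first 13 bytes.
byte 0: (40 ^ 24) ^ 73 = 64 ^ 73 = 17
byte 1: (c3 ^ 39) ^ 65 = fa ^ 65 = 9f
byte 2: (81 ^ d3) ^ 72 = 52 ^ 72 = 20
byte 3: (26 ^ 81) ^ 76 = a7 ^ 76 = d1
byte 4: (c5 ^ c7) ^ 65 = 02 ^ 65 = 67
byte 5: (12 ^ 26) ^ 72 = 34 ^ 72 = 46
byte 6: (28 ^ ca) ^ 20 = e2 ^ 20 = c2
byte 7: (9c ^ d5) ^ 73 = 49 ^ 73 = 3a
byte 8: (f7 ^ 12) ^ 65 = e5 ^ 65 = 80
byte 9: (2e ^ f1) ^ 72 = df ^ 72 = ad
byte 10: (3f ^ 25) ^ 76 = 1a ^ 76 = 6c
byte 11: (da ^ 29) ^ 65 = f3 ^ 65 = 96
byte 12: (c9 ^ f1) ^ 72 = 38 ^ 72 = 4a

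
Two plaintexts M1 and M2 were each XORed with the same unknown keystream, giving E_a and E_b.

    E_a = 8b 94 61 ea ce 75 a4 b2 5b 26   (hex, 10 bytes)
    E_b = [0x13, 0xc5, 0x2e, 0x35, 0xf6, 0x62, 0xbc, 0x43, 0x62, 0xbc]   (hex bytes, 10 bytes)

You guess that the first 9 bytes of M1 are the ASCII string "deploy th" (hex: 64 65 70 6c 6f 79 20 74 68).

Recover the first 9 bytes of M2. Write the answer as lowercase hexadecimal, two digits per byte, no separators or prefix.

fc343fb3576e388551

First, E_a ⊕ E_b = (M1 ⊕ K) ⊕ (M2 ⊕ K) = M1 ⊕ M2, so the key drops out. Then M2 = (M1 ⊕ M2) ⊕ M1 over the first 9 bytes.
byte 0: (8b ⊕ 13) ⊕ 64 = 98 ⊕ 64 = fc
byte 1: (94 ⊕ c5) ⊕ 65 = 51 ⊕ 65 = 34
byte 2: (61 ⊕ 2e) ⊕ 70 = 4f ⊕ 70 = 3f
byte 3: (ea ⊕ 35) ⊕ 6c = df ⊕ 6c = b3
byte 4: (ce ⊕ f6) ⊕ 6f = 38 ⊕ 6f = 57
byte 5: (75 ⊕ 62) ⊕ 79 = 17 ⊕ 79 = 6e
byte 6: (a4 ⊕ bc) ⊕ 20 = 18 ⊕ 20 = 38
byte 7: (b2 ⊕ 43) ⊕ 74 = f1 ⊕ 74 = 85
byte 8: (5b ⊕ 62) ⊕ 68 = 39 ⊕ 68 = 51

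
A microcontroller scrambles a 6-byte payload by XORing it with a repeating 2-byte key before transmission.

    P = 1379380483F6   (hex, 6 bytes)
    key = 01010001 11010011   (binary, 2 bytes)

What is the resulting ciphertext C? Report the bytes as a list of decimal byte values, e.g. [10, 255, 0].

[66, 170, 105, 215, 210, 37]

The 2-byte key repeats, so the effective keystream is 51 d3 51 d3 51 d3.
byte 0: 13 XOR 51 = 42
byte 1: 79 XOR d3 = aa
byte 2: 38 XOR 51 = 69
byte 3: 04 XOR d3 = d7
byte 4: 83 XOR 51 = d2
byte 5: f6 XOR d3 = 25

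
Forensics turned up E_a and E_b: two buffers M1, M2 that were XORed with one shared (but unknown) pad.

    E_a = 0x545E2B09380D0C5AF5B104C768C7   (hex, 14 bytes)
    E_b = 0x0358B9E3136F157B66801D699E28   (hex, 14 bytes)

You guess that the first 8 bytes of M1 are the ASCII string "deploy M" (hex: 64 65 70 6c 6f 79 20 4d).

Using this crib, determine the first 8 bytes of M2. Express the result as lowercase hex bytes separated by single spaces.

First, E_a ⊕ E_b = (M1 ⊕ K) ⊕ (M2 ⊕ K) = M1 ⊕ M2, so the key drops out. Then M2 = (M1 ⊕ M2) ⊕ M1 over the first 8 bytes.
byte 0: (54 ⊕ 03) ⊕ 64 = 57 ⊕ 64 = 33
byte 1: (5e ⊕ 58) ⊕ 65 = 06 ⊕ 65 = 63
byte 2: (2b ⊕ b9) ⊕ 70 = 92 ⊕ 70 = e2
byte 3: (09 ⊕ e3) ⊕ 6c = ea ⊕ 6c = 86
byte 4: (38 ⊕ 13) ⊕ 6f = 2b ⊕ 6f = 44
byte 5: (0d ⊕ 6f) ⊕ 79 = 62 ⊕ 79 = 1b
byte 6: (0c ⊕ 15) ⊕ 20 = 19 ⊕ 20 = 39
byte 7: (5a ⊕ 7b) ⊕ 4d = 21 ⊕ 4d = 6c

33 63 e2 86 44 1b 39 6c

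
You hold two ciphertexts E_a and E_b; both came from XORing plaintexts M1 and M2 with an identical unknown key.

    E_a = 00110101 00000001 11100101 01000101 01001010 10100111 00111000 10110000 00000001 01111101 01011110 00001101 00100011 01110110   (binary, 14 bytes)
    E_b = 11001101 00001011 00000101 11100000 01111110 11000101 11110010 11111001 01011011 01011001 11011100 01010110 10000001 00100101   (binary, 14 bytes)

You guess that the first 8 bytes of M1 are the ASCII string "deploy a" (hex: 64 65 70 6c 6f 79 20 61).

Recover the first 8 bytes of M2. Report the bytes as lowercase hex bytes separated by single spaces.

First, E_a ⊕ E_b = (M1 ⊕ K) ⊕ (M2 ⊕ K) = M1 ⊕ M2, so the key drops out. Then M2 = (M1 ⊕ M2) ⊕ M1 over the first 8 bytes.
byte 0: (35 XOR cd) XOR 64 = f8 XOR 64 = 9c
byte 1: (01 XOR 0b) XOR 65 = 0a XOR 65 = 6f
byte 2: (e5 XOR 05) XOR 70 = e0 XOR 70 = 90
byte 3: (45 XOR e0) XOR 6c = a5 XOR 6c = c9
byte 4: (4a XOR 7e) XOR 6f = 34 XOR 6f = 5b
byte 5: (a7 XOR c5) XOR 79 = 62 XOR 79 = 1b
byte 6: (38 XOR f2) XOR 20 = ca XOR 20 = ea
byte 7: (b0 XOR f9) XOR 61 = 49 XOR 61 = 28

9c 6f 90 c9 5b 1b ea 28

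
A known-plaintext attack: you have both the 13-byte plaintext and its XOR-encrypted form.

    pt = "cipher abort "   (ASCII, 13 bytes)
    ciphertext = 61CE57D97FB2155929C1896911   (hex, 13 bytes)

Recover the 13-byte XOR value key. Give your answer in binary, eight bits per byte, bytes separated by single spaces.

Since ciphertext = pt ⊕ key, XORing both sides with pt gives key = pt ⊕ ciphertext.
63 XOR 61 = 02
69 XOR ce = a7
70 XOR 57 = 27
68 XOR d9 = b1
65 XOR 7f = 1a
72 XOR b2 = c0
20 XOR 15 = 35
61 XOR 59 = 38
62 XOR 29 = 4b
6f XOR c1 = ae
72 XOR 89 = fb
74 XOR 69 = 1d
20 XOR 11 = 31

00000010 10100111 00100111 10110001 00011010 11000000 00110101 00111000 01001011 10101110 11111011 00011101 00110001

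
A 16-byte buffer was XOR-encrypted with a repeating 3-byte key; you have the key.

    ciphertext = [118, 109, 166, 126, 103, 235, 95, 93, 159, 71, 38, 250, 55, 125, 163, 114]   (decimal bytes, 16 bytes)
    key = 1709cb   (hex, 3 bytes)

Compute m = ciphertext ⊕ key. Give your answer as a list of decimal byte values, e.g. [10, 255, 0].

[97, 100, 109, 105, 110, 32, 72, 84, 84, 80, 47, 49, 32, 116, 104, 101]

The 3-byte key repeats, so the effective keystream is 17 09 cb 17 09 cb 17 09 cb 17 09 cb 17 09 cb 17.
byte 0: 118 ⊕  23 =  97
byte 1: 109 ⊕   9 = 100
byte 2: 166 ⊕ 203 = 109
byte 3: 126 ⊕  23 = 105
byte 4: 103 ⊕   9 = 110
byte 5: 235 ⊕ 203 =  32
byte 6:  95 ⊕  23 =  72
byte 7:  93 ⊕   9 =  84
byte 8: 159 ⊕ 203 =  84
byte 9:  71 ⊕  23 =  80
byte 10:  38 ⊕   9 =  47
byte 11: 250 ⊕ 203 =  49
byte 12:  55 ⊕  23 =  32
byte 13: 125 ⊕   9 = 116
byte 14: 163 ⊕ 203 = 104
byte 15: 114 ⊕  23 = 101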